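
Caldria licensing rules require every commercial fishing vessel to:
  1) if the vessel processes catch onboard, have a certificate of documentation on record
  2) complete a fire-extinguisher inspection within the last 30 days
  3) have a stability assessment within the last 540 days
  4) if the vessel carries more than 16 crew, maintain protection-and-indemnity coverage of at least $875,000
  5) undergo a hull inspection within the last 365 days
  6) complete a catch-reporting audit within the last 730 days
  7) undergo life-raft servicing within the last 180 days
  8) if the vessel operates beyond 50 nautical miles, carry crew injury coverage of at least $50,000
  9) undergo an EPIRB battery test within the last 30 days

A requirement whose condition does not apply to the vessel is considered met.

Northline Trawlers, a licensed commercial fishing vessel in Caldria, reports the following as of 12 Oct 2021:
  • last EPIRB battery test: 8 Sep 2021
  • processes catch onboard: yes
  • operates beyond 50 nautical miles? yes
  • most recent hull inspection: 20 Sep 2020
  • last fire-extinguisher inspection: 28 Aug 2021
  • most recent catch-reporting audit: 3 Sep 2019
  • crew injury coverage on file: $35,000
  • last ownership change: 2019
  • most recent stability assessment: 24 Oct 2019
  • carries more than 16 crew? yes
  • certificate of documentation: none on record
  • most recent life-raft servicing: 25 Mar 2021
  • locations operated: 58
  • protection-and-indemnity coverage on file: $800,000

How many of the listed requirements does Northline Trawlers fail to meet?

9

1. condition 'processes catch onboard' holds; certificate of documentation absent → not met
2. fire-extinguisher inspection 45 days ago vs limit 30 → not met
3. stability assessment 719 days ago vs limit 540 → not met
4. condition 'carries more than 16 crew' holds; protection-and-indemnity coverage $800,000 < $875,000 → not met
5. hull inspection 387 days ago vs limit 365 → not met
6. catch-reporting audit 770 days ago vs limit 730 → not met
7. life-raft servicing 201 days ago vs limit 180 → not met
8. condition 'operates beyond 50 nautical miles' holds; crew injury coverage $35,000 < $50,000 → not met
9. EPIRB battery test 34 days ago vs limit 30 → not met
Not met: 9 of 9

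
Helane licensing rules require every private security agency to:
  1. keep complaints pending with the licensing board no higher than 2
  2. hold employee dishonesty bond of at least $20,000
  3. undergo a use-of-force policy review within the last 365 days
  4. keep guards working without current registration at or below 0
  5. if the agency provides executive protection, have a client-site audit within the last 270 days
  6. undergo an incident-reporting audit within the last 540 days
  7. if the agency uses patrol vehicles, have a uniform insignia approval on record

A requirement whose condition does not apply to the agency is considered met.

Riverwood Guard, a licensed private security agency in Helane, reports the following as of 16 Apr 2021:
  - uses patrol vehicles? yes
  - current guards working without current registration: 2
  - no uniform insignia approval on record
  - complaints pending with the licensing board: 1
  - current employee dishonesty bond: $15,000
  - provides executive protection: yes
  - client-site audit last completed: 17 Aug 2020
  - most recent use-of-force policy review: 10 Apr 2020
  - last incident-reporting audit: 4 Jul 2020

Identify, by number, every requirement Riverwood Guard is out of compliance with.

2, 3, 4, 7

1. complaints pending with the licensing board 1 ≤ 2 → met
2. employee dishonesty bond $15,000 < $20,000 → not met
3. use-of-force policy review 371 days ago vs limit 365 → not met
4. guards working without current registration 2 > 0 → not met
5. condition 'provides executive protection' holds; client-site audit 242 days ago vs limit 270 → met
6. incident-reporting audit 286 days ago vs limit 540 → met
7. condition 'uses patrol vehicles' holds; uniform insignia approval absent → not met
Not met: 2, 3, 4, 7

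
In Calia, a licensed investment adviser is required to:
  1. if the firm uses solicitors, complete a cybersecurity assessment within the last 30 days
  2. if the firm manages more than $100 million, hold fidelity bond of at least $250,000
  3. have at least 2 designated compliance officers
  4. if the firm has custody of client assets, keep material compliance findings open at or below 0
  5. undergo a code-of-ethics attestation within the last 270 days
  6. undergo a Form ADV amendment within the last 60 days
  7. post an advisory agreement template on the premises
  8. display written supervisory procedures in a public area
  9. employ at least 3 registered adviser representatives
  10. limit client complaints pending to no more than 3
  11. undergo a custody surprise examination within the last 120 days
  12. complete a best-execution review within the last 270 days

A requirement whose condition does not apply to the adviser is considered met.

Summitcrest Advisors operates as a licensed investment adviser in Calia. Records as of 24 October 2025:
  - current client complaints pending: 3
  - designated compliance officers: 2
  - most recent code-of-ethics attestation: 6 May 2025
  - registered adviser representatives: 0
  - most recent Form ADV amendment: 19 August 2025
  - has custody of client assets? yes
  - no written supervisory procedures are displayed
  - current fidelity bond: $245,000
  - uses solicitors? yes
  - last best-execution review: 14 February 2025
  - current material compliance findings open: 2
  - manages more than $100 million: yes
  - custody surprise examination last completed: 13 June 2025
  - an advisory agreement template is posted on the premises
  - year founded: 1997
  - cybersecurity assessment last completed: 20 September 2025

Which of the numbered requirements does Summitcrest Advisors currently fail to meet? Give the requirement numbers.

1, 2, 4, 6, 8, 9, 11

1. condition 'uses solicitors' holds; cybersecurity assessment 34 days ago vs limit 30 → not met
2. condition 'manages more than $100 million' holds; fidelity bond $245,000 < $250,000 → not met
3. designated compliance officers 2 ≥ 2 → met
4. condition 'has custody of client assets' holds; material compliance findings open 2 > 0 → not met
5. code-of-ethics attestation 171 days ago vs limit 270 → met
6. Form ADV amendment 66 days ago vs limit 60 → not met
7. advisory agreement template present → met
8. written supervisory procedures absent → not met
9. registered adviser representatives 0 < 3 → not met
10. client complaints pending 3 ≤ 3 → met
11. custody surprise examination 133 days ago vs limit 120 → not met
12. best-execution review 252 days ago vs limit 270 → met
Not met: 1, 2, 4, 6, 8, 9, 11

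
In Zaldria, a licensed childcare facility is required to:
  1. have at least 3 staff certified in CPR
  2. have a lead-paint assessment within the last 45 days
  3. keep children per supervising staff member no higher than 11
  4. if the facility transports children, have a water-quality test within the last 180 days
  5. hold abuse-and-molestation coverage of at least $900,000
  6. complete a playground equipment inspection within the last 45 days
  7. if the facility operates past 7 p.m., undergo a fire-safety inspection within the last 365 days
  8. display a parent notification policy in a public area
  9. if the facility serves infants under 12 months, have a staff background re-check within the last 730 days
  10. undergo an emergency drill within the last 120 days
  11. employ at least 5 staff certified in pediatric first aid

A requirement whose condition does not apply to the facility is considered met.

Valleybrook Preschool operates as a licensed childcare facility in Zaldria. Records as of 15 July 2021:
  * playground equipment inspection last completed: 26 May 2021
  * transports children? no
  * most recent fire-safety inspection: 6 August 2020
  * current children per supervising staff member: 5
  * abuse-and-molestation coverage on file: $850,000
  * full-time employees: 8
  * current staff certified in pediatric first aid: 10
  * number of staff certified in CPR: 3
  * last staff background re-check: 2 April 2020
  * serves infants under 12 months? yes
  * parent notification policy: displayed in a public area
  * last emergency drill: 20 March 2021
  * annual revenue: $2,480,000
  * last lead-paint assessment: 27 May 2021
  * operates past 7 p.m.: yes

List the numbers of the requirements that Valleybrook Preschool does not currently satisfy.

1. staff certified in CPR 3 ≥ 3 → met
2. lead-paint assessment 49 days ago vs limit 45 → not met
3. children per supervising staff member 5 ≤ 11 → met
4. condition 'transports children' does not hold → requirement n/a → met
5. abuse-and-molestation coverage $850,000 < $900,000 → not met
6. playground equipment inspection 50 days ago vs limit 45 → not met
7. condition 'operates past 7 p.m.' holds; fire-safety inspection 343 days ago vs limit 365 → met
8. parent notification policy present → met
9. condition 'serves infants under 12 months' holds; staff background re-check 469 days ago vs limit 730 → met
10. emergency drill 117 days ago vs limit 120 → met
11. staff certified in pediatric first aid 10 ≥ 5 → met
Not met: 2, 5, 6

2, 5, 6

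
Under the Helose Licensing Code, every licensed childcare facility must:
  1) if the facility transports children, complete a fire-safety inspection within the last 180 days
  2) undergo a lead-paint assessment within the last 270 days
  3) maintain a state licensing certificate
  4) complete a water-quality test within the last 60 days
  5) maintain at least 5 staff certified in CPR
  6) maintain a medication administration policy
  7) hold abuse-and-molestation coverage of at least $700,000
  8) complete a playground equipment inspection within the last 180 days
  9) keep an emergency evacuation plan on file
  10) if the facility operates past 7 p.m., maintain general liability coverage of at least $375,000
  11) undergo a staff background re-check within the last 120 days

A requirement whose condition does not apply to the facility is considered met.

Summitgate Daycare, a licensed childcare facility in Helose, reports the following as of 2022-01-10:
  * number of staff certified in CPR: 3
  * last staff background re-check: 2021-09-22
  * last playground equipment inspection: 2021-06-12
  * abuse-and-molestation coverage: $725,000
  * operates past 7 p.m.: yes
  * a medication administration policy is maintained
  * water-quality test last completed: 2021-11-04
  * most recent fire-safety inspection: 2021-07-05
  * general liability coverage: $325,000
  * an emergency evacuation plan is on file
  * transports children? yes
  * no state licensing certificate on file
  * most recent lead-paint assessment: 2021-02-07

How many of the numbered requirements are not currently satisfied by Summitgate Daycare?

7

1. condition 'transports children' holds; fire-safety inspection 189 days ago vs limit 180 → not met
2. lead-paint assessment 337 days ago vs limit 270 → not met
3. state licensing certificate absent → not met
4. water-quality test 67 days ago vs limit 60 → not met
5. staff certified in CPR 3 < 5 → not met
6. medication administration policy present → met
7. abuse-and-molestation coverage $725,000 ≥ $700,000 → met
8. playground equipment inspection 212 days ago vs limit 180 → not met
9. emergency evacuation plan present → met
10. condition 'operates past 7 p.m.' holds; general liability coverage $325,000 < $375,000 → not met
11. staff background re-check 110 days ago vs limit 120 → met
Not met: 7 of 11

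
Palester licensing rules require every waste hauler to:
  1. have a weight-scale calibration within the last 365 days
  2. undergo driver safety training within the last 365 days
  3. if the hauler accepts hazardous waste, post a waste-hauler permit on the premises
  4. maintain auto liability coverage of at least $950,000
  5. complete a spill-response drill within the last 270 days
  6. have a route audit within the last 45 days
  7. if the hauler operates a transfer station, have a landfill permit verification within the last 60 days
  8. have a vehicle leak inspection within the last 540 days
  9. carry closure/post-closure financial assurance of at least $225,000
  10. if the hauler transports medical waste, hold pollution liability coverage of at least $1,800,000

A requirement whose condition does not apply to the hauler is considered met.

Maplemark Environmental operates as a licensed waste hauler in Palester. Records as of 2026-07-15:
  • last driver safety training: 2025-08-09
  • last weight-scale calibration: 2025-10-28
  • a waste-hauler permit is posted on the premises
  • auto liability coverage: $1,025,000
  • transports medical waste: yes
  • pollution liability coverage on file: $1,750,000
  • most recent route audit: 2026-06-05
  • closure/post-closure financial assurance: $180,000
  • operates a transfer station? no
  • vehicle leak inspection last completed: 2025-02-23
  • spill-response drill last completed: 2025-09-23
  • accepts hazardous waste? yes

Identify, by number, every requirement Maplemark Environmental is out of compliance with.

1. weight-scale calibration 260 days ago vs limit 365 → met
2. driver safety training 340 days ago vs limit 365 → met
3. condition 'accepts hazardous waste' holds; waste-hauler permit present → met
4. auto liability coverage $1,025,000 ≥ $950,000 → met
5. spill-response drill 295 days ago vs limit 270 → not met
6. route audit 40 days ago vs limit 45 → met
7. condition 'operates a transfer station' does not hold → requirement n/a → met
8. vehicle leak inspection 507 days ago vs limit 540 → met
9. closure/post-closure financial assurance $180,000 < $225,000 → not met
10. condition 'transports medical waste' holds; pollution liability coverage $1,750,000 < $1,800,000 → not met
Not met: 5, 9, 10

5, 9, 10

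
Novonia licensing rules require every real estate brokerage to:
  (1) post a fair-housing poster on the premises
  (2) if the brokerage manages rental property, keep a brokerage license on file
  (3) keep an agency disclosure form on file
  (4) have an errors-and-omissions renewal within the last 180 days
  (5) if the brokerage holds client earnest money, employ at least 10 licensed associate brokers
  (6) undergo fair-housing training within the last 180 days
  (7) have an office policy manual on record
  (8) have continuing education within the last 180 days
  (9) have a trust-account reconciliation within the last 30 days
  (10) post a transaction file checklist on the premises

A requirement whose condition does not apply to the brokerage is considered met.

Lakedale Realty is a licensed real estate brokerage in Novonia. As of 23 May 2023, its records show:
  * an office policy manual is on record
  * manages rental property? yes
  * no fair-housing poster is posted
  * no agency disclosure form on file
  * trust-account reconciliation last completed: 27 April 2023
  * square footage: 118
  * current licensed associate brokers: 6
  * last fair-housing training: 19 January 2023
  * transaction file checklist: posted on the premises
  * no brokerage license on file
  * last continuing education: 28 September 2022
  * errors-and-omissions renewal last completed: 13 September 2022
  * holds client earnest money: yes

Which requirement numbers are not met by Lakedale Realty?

1. fair-housing poster absent → not met
2. condition 'manages rental property' holds; brokerage license absent → not met
3. agency disclosure form absent → not met
4. errors-and-omissions renewal 252 days ago vs limit 180 → not met
5. condition 'holds client earnest money' holds; licensed associate brokers 6 < 10 → not met
6. fair-housing training 124 days ago vs limit 180 → met
7. office policy manual present → met
8. continuing education 237 days ago vs limit 180 → not met
9. trust-account reconciliation 26 days ago vs limit 30 → met
10. transaction file checklist present → met
Not met: 1, 2, 3, 4, 5, 8

1, 2, 3, 4, 5, 8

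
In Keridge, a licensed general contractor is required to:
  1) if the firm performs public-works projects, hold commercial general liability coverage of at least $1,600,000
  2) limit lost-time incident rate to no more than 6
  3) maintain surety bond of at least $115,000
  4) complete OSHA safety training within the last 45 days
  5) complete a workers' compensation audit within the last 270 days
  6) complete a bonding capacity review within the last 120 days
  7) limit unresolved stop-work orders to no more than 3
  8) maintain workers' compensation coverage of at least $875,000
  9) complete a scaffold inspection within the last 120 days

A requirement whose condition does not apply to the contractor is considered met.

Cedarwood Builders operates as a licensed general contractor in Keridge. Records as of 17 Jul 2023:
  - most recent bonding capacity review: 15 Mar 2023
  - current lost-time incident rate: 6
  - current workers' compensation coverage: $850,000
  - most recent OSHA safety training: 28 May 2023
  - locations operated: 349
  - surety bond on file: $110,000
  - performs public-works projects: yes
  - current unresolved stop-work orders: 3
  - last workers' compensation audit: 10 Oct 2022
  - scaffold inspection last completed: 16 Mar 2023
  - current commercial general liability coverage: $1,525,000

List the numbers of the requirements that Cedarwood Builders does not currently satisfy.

1. condition 'performs public-works projects' holds; commercial general liability coverage $1,525,000 < $1,600,000 → not met
2. lost-time incident rate 6 ≤ 6 → met
3. surety bond $110,000 < $115,000 → not met
4. OSHA safety training 50 days ago vs limit 45 → not met
5. workers' compensation audit 280 days ago vs limit 270 → not met
6. bonding capacity review 124 days ago vs limit 120 → not met
7. unresolved stop-work orders 3 ≤ 3 → met
8. workers' compensation coverage $850,000 < $875,000 → not met
9. scaffold inspection 123 days ago vs limit 120 → not met
Not met: 1, 3, 4, 5, 6, 8, 9

1, 3, 4, 5, 6, 8, 9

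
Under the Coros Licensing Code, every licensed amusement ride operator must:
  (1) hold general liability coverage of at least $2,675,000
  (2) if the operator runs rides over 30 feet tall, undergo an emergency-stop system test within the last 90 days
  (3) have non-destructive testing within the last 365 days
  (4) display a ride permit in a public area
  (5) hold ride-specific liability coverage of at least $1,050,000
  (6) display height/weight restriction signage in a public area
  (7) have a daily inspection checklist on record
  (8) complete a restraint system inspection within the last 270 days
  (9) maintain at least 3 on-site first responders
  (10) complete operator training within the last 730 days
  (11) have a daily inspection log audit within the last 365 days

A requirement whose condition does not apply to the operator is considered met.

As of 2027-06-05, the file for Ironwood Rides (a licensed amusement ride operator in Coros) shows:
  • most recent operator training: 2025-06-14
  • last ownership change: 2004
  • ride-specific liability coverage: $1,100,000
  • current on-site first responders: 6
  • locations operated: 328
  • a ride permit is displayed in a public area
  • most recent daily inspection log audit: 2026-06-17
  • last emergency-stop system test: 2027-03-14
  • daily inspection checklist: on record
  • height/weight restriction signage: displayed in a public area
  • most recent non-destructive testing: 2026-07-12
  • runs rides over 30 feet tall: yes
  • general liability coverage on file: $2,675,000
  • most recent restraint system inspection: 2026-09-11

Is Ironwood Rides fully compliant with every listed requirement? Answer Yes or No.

Yes

1. general liability coverage $2,675,000 ≥ $2,675,000 → met
2. condition 'runs rides over 30 feet tall' holds; emergency-stop system test 83 days ago vs limit 90 → met
3. non-destructive testing 328 days ago vs limit 365 → met
4. ride permit present → met
5. ride-specific liability coverage $1,100,000 ≥ $1,050,000 → met
6. height/weight restriction signage present → met
7. daily inspection checklist present → met
8. restraint system inspection 267 days ago vs limit 270 → met
9. on-site first responders 6 ≥ 3 → met
10. operator training 721 days ago vs limit 730 → met
11. daily inspection log audit 353 days ago vs limit 365 → met
All met.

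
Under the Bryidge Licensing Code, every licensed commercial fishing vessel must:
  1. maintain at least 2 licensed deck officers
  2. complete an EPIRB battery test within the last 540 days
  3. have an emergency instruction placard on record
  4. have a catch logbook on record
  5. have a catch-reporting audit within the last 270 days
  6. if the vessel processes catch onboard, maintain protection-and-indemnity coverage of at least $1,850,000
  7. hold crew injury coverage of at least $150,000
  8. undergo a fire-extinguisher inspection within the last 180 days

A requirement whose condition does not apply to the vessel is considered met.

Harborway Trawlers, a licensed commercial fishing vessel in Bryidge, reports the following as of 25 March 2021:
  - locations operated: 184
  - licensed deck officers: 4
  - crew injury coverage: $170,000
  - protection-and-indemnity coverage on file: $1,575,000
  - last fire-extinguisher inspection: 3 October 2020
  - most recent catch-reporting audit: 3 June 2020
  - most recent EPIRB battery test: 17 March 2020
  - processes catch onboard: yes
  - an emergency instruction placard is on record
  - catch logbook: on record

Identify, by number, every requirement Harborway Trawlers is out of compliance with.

1. licensed deck officers 4 ≥ 2 → met
2. EPIRB battery test 373 days ago vs limit 540 → met
3. emergency instruction placard present → met
4. catch logbook present → met
5. catch-reporting audit 295 days ago vs limit 270 → not met
6. condition 'processes catch onboard' holds; protection-and-indemnity coverage $1,575,000 < $1,850,000 → not met
7. crew injury coverage $170,000 ≥ $150,000 → met
8. fire-extinguisher inspection 173 days ago vs limit 180 → met
Not met: 5, 6

5, 6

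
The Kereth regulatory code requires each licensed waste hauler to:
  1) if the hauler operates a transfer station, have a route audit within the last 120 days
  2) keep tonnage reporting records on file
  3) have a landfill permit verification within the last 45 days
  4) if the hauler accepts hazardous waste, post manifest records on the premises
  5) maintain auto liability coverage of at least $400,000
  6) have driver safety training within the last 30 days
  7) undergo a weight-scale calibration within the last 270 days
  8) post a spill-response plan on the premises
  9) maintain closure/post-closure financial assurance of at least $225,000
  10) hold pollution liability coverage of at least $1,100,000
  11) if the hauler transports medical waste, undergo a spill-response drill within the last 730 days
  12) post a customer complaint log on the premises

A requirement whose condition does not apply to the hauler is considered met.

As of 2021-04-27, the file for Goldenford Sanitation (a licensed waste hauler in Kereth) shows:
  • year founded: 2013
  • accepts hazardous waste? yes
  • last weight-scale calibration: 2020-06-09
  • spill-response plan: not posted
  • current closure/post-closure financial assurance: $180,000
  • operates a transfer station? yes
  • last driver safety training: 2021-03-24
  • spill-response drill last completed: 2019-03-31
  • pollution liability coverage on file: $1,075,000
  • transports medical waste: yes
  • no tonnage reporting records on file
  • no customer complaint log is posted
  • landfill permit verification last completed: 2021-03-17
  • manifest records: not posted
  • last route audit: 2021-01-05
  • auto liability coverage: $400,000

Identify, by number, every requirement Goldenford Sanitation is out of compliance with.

2, 4, 6, 7, 8, 9, 10, 11, 12

1. condition 'operates a transfer station' holds; route audit 112 days ago vs limit 120 → met
2. tonnage reporting records absent → not met
3. landfill permit verification 41 days ago vs limit 45 → met
4. condition 'accepts hazardous waste' holds; manifest records absent → not met
5. auto liability coverage $400,000 ≥ $400,000 → met
6. driver safety training 34 days ago vs limit 30 → not met
7. weight-scale calibration 322 days ago vs limit 270 → not met
8. spill-response plan absent → not met
9. closure/post-closure financial assurance $180,000 < $225,000 → not met
10. pollution liability coverage $1,075,000 < $1,100,000 → not met
11. condition 'transports medical waste' holds; spill-response drill 758 days ago vs limit 730 → not met
12. customer complaint log absent → not met
Not met: 2, 4, 6, 7, 8, 9, 10, 11, 12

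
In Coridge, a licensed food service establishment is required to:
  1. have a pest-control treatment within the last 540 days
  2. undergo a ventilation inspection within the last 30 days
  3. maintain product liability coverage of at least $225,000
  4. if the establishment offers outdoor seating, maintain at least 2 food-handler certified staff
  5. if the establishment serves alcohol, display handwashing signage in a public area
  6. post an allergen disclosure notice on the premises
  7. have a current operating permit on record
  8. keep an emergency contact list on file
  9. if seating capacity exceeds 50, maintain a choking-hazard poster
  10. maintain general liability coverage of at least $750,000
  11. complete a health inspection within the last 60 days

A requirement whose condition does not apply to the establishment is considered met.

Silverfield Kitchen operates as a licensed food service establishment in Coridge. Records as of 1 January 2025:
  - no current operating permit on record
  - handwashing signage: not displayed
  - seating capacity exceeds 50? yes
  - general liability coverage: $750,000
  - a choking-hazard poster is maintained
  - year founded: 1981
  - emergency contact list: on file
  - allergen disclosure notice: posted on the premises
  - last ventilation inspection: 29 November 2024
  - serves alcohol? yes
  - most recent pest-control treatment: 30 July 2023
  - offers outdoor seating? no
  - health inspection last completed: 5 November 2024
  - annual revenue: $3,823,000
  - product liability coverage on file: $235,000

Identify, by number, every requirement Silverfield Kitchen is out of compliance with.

1. pest-control treatment 521 days ago vs limit 540 → met
2. ventilation inspection 33 days ago vs limit 30 → not met
3. product liability coverage $235,000 ≥ $225,000 → met
4. condition 'offers outdoor seating' does not hold → requirement n/a → met
5. condition 'serves alcohol' holds; handwashing signage absent → not met
6. allergen disclosure notice present → met
7. current operating permit absent → not met
8. emergency contact list present → met
9. condition 'seating capacity exceeds 50' holds; choking-hazard poster present → met
10. general liability coverage $750,000 ≥ $750,000 → met
11. health inspection 57 days ago vs limit 60 → met
Not met: 2, 5, 7

2, 5, 7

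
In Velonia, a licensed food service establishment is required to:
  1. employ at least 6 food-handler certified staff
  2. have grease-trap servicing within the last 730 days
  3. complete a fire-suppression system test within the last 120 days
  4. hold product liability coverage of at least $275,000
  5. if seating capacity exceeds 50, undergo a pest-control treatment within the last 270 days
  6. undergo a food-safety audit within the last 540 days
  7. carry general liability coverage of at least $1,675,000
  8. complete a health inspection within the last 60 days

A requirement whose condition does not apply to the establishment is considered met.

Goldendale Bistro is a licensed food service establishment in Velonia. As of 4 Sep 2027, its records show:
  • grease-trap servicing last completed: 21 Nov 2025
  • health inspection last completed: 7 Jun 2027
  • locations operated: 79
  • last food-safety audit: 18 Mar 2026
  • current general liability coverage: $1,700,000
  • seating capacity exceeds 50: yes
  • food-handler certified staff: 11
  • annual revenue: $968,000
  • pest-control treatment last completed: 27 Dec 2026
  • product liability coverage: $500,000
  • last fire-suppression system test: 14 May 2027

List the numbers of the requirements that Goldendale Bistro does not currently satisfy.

8

1. food-handler certified staff 11 ≥ 6 → met
2. grease-trap servicing 652 days ago vs limit 730 → met
3. fire-suppression system test 113 days ago vs limit 120 → met
4. product liability coverage $500,000 ≥ $275,000 → met
5. condition 'seating capacity exceeds 50' holds; pest-control treatment 251 days ago vs limit 270 → met
6. food-safety audit 535 days ago vs limit 540 → met
7. general liability coverage $1,700,000 ≥ $1,675,000 → met
8. health inspection 89 days ago vs limit 60 → not met
Not met: 8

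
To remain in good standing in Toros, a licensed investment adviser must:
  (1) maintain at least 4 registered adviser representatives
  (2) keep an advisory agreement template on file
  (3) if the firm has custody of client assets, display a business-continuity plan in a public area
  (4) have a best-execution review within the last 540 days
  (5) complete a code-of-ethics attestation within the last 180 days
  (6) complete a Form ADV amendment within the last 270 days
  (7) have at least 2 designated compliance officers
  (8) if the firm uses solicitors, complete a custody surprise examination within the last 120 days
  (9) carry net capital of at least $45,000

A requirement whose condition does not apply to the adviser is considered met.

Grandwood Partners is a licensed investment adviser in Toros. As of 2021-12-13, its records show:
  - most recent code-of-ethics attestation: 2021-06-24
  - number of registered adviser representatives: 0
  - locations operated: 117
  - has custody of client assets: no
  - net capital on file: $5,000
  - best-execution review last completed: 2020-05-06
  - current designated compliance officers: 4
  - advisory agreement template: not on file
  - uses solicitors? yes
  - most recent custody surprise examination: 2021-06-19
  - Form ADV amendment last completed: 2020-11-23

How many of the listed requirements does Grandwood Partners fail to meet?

1. registered adviser representatives 0 < 4 → not met
2. advisory agreement template absent → not met
3. condition 'has custody of client assets' does not hold → requirement n/a → met
4. best-execution review 586 days ago vs limit 540 → not met
5. code-of-ethics attestation 172 days ago vs limit 180 → met
6. Form ADV amendment 385 days ago vs limit 270 → not met
7. designated compliance officers 4 ≥ 2 → met
8. condition 'uses solicitors' holds; custody surprise examination 177 days ago vs limit 120 → not met
9. net capital $5,000 < $45,000 → not met
Not met: 6 of 9

6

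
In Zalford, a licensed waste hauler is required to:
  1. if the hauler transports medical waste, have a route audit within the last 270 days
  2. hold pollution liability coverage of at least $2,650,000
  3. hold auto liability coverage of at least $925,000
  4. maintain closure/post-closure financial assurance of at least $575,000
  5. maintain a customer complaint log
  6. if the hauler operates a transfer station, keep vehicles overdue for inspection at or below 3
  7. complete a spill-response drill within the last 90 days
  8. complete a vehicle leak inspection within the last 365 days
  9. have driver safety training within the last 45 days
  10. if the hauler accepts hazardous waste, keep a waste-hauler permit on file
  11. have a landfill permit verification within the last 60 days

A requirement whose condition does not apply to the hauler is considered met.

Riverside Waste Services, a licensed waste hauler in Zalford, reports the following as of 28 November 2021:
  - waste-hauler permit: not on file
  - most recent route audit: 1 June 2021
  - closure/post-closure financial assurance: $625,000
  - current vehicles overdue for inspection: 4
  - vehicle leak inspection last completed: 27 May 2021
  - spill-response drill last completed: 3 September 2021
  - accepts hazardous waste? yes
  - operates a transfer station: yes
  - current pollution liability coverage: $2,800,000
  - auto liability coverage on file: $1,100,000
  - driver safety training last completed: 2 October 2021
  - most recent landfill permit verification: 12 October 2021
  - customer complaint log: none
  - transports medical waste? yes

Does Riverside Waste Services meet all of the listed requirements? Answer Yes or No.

No

1. condition 'transports medical waste' holds; route audit 180 days ago vs limit 270 → met
2. pollution liability coverage $2,800,000 ≥ $2,650,000 → met
3. auto liability coverage $1,100,000 ≥ $925,000 → met
4. closure/post-closure financial assurance $625,000 ≥ $575,000 → met
5. customer complaint log absent → not met
6. condition 'operates a transfer station' holds; vehicles overdue for inspection 4 > 3 → not met
7. spill-response drill 86 days ago vs limit 90 → met
8. vehicle leak inspection 185 days ago vs limit 365 → met
9. driver safety training 57 days ago vs limit 45 → not met
10. condition 'accepts hazardous waste' holds; waste-hauler permit absent → not met
11. landfill permit verification 47 days ago vs limit 60 → met
Not met: 5, 6, 9, 10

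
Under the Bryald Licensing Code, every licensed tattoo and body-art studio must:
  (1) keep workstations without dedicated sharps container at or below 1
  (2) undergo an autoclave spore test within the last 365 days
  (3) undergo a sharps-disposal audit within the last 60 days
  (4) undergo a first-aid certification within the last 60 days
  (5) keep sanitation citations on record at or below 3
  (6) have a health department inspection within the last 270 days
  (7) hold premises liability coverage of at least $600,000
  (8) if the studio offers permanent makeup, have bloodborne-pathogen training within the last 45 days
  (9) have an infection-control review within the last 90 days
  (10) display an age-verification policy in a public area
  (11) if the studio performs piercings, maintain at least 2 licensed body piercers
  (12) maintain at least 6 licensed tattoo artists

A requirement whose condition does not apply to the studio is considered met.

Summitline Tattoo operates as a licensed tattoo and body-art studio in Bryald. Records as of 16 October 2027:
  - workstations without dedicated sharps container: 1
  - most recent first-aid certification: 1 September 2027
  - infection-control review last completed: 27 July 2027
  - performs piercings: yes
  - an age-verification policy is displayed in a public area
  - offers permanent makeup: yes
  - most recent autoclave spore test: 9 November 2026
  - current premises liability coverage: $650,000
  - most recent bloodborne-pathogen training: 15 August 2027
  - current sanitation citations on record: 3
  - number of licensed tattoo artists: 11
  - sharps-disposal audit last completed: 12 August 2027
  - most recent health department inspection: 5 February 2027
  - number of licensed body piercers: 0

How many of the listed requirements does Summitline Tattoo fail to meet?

1. workstations without dedicated sharps container 1 ≤ 1 → met
2. autoclave spore test 341 days ago vs limit 365 → met
3. sharps-disposal audit 65 days ago vs limit 60 → not met
4. first-aid certification 45 days ago vs limit 60 → met
5. sanitation citations on record 3 ≤ 3 → met
6. health department inspection 253 days ago vs limit 270 → met
7. premises liability coverage $650,000 ≥ $600,000 → met
8. condition 'offers permanent makeup' holds; bloodborne-pathogen training 62 days ago vs limit 45 → not met
9. infection-control review 81 days ago vs limit 90 → met
10. age-verification policy present → met
11. condition 'performs piercings' holds; licensed body piercers 0 < 2 → not met
12. licensed tattoo artists 11 ≥ 6 → met
Not met: 3 of 12

3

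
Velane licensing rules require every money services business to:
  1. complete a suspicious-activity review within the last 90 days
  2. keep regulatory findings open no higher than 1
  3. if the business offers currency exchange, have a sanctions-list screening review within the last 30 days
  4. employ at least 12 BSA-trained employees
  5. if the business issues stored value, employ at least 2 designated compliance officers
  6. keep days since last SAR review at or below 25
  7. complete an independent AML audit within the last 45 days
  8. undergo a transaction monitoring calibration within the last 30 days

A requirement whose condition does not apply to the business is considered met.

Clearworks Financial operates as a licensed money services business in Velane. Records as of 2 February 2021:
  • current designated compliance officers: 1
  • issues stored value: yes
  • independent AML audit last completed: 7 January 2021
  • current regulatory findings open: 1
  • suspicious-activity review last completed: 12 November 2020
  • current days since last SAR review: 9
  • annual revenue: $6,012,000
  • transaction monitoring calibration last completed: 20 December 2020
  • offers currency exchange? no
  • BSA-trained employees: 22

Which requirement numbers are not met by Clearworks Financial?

5, 8

1. suspicious-activity review 82 days ago vs limit 90 → met
2. regulatory findings open 1 ≤ 1 → met
3. condition 'offers currency exchange' does not hold → requirement n/a → met
4. BSA-trained employees 22 ≥ 12 → met
5. condition 'issues stored value' holds; designated compliance officers 1 < 2 → not met
6. days since last SAR review 9 ≤ 25 → met
7. independent AML audit 26 days ago vs limit 45 → met
8. transaction monitoring calibration 44 days ago vs limit 30 → not met
Not met: 5, 8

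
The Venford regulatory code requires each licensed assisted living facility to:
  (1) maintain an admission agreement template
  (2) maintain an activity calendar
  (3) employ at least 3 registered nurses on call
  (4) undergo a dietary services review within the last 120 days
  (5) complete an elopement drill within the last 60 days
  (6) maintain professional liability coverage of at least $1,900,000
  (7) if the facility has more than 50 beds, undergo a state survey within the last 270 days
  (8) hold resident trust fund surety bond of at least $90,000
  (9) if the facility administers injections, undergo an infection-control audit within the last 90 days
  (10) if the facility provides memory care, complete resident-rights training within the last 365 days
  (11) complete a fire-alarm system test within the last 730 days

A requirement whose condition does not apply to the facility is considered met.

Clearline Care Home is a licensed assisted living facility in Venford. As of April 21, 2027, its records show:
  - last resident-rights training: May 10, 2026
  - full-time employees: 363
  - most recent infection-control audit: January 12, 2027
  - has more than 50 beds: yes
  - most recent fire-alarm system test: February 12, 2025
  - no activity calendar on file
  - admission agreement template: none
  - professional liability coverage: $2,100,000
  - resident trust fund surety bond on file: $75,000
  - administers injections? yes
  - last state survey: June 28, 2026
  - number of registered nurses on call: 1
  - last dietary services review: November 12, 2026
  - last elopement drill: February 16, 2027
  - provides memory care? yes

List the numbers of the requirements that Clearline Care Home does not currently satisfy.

1. admission agreement template absent → not met
2. activity calendar absent → not met
3. registered nurses on call 1 < 3 → not met
4. dietary services review 160 days ago vs limit 120 → not met
5. elopement drill 64 days ago vs limit 60 → not met
6. professional liability coverage $2,100,000 ≥ $1,900,000 → met
7. condition 'has more than 50 beds' holds; state survey 297 days ago vs limit 270 → not met
8. resident trust fund surety bond $75,000 < $90,000 → not met
9. condition 'administers injections' holds; infection-control audit 99 days ago vs limit 90 → not met
10. condition 'provides memory care' holds; resident-rights training 346 days ago vs limit 365 → met
11. fire-alarm system test 798 days ago vs limit 730 → not met
Not met: 1, 2, 3, 4, 5, 7, 8, 9, 11

1, 2, 3, 4, 5, 7, 8, 9, 11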